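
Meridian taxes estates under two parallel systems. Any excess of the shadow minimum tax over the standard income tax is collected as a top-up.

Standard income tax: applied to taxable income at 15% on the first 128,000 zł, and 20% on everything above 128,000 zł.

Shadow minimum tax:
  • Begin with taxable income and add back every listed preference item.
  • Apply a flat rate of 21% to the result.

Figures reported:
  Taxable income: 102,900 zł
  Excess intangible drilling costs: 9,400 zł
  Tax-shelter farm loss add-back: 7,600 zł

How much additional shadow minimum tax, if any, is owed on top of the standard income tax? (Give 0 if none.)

Shadow minimum tax:
  Adjusted income: 102,900 zł + 9,400 zł + 7,600 zł = 119,900 zł
  119,900 zł × 21% = 25,179 zł

Standard income tax:
  102,900 zł × 15% = 15,435 zł

Excess of shadow minimum tax over standard income tax: 25,179 zł − 15,435 zł = 9,744 zł.

9,744 zł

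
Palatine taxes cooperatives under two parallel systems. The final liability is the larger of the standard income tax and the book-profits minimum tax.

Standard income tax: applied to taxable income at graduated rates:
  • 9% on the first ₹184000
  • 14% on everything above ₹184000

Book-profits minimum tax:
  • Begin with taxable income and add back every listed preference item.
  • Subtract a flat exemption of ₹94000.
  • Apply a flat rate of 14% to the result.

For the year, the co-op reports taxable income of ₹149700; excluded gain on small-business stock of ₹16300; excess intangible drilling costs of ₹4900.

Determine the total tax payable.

₹13473

Standard income tax:
  ₹149700 × 9% = ₹13473

Book-profits minimum tax:
  Adjusted income: ₹149700 + ₹16300 + ₹4900 = ₹170900
  Less exemption ₹94000 → base ₹76900
  ₹76900 × 14% = ₹10766

₹13473 > ₹10766, so the standard income tax governs.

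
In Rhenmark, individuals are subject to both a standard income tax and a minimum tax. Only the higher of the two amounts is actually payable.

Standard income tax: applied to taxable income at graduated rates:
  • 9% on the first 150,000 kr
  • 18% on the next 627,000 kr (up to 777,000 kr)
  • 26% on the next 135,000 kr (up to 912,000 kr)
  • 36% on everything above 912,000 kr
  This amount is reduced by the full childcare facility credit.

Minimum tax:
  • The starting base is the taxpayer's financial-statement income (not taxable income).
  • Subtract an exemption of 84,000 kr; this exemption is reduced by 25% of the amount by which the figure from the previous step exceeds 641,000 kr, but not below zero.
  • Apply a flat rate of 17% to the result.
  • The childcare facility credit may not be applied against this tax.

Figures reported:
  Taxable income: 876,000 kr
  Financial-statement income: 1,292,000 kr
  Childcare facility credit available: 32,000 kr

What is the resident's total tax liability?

Standard income tax:
  150,000 kr × 9% = 13,500 kr
  627,000 kr × 18% = 112,860 kr
  99,000 kr × 26% = 25,740 kr
  → 152,100 kr
  Less childcare facility credit 32,000 kr → 120,100 kr

Minimum tax:
  Base (financial-statement income): 1,292,000 kr
  Exemption: 25% × (1,292,000 kr − 641,000 kr) = 162,750 kr ≥ 84,000 kr, so the exemption is fully phased out
  Base: 1,292,000 kr − 0 kr = 1,292,000 kr
  1,292,000 kr × 17% = 219,640 kr

219,640 kr > 120,100 kr, so the minimum tax is the binding amount.

219,640 kr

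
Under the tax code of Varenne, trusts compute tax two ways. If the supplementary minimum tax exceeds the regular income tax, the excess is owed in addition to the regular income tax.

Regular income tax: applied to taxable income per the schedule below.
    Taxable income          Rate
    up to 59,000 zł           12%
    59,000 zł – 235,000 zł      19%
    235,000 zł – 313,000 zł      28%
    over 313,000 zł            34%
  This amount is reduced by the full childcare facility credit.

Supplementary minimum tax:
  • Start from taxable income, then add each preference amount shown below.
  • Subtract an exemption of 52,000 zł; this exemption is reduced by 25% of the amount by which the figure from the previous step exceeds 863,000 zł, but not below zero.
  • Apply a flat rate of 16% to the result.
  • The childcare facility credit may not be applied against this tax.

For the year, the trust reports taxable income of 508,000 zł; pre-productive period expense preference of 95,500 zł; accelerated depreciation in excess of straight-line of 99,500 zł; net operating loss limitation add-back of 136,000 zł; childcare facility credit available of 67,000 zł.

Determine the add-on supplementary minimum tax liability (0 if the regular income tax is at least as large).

64,260 zł

Supplementary minimum tax:
  Adjusted income: 508,000 zł + 95,500 zł + 99,500 zł + 136,000 zł = 839,000 zł
  Exemption: 839,000 zł ≤ 863,000 zł, so full 52,000 zł applies
  Base: 839,000 zł − 52,000 zł = 787,000 zł
  787,000 zł × 16% = 125,920 zł

Regular income tax:
  59,000 zł × 12% = 7,080 zł
  176,000 zł × 19% = 33,440 zł
  78,000 zł × 28% = 21,840 zł
  195,000 zł × 34% = 66,300 zł
  → 128,660 zł
  Less childcare facility credit 67,000 zł → 61,660 zł

Excess of supplementary minimum tax over regular income tax: 125,920 zł − 61,660 zł = 64,260 zł.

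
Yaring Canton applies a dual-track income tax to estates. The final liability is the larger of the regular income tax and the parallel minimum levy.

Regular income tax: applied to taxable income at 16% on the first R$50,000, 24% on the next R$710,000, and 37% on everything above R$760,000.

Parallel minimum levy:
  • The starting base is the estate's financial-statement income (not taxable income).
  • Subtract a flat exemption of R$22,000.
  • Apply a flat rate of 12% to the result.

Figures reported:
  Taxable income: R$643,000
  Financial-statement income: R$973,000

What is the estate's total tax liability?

R$150,320

Regular income tax:
  R$50,000 × 16% = R$8,000
  R$593,000 × 24% = R$142,320
  → R$150,320

Parallel minimum levy:
  Base (financial-statement income): R$973,000
  Less exemption R$22,000 → base R$951,000
  R$951,000 × 12% = R$114,120

R$150,320 > R$114,120, so the regular income tax governs.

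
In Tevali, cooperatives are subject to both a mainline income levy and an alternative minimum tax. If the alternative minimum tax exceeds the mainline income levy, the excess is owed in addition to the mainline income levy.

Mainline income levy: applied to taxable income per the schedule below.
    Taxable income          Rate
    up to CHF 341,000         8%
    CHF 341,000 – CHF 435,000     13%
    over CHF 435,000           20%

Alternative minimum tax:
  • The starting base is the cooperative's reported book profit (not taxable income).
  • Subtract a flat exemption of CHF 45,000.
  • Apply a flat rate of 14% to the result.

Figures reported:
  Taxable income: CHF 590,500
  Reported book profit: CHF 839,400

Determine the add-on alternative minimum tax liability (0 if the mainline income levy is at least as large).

CHF 40,616

Alternative minimum tax:
  Base (reported book profit): CHF 839,400
  Less exemption CHF 45,000 → base CHF 794,400
  CHF 794,400 × 14% = CHF 111,216

Mainline income levy:
  CHF 341,000 × 8% = CHF 27,280
  CHF 94,000 × 13% = CHF 12,220
  CHF 155,500 × 20% = CHF 31,100
  → CHF 70,600

Excess of alternative minimum tax over mainline income levy: CHF 111,216 − CHF 70,600 = CHF 40,616.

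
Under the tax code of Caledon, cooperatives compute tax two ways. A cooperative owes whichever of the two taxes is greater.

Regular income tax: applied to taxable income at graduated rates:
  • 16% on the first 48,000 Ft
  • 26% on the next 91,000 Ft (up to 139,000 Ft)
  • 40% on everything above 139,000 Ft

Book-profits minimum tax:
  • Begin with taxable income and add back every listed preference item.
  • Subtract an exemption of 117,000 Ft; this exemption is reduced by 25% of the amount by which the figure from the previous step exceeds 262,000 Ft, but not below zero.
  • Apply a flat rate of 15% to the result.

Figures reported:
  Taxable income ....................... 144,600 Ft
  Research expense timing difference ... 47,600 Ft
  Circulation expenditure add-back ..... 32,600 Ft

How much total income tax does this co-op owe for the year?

33,580 Ft

Regular income tax:
  48,000 Ft × 16% = 7,680 Ft
  91,000 Ft × 26% = 23,660 Ft
  5,600 Ft × 40% = 2,240 Ft
  → 33,580 Ft

Book-profits minimum tax:
  Adjusted income: 144,600 Ft + 47,600 Ft + 32,600 Ft = 224,800 Ft
  Exemption: 224,800 Ft ≤ 262,000 Ft, so full 117,000 Ft applies
  Base: 224,800 Ft − 117,000 Ft = 107,800 Ft
  107,800 Ft × 15% = 16,170 Ft

33,580 Ft > 16,170 Ft, so the regular income tax governs.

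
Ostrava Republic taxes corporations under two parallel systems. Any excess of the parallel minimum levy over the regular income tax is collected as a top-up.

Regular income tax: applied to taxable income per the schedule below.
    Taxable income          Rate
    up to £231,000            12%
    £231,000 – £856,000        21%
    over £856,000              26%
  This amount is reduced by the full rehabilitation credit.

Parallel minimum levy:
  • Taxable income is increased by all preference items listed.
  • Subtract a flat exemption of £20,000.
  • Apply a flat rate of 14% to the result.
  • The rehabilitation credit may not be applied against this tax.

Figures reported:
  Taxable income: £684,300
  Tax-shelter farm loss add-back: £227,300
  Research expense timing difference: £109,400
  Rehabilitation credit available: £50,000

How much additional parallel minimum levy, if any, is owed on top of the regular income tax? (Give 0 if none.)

£67,227

Parallel minimum levy:
  Adjusted income: £684,300 + £227,300 + £109,400 = £1,021,000
  Less exemption £20,000 → base £1,001,000
  £1,001,000 × 14% = £140,140

Regular income tax:
  £231,000 × 12% = £27,720
  £453,300 × 21% = £95,193
  → £122,913
  Less rehabilitation credit £50,000 → £72,913

Excess of parallel minimum levy over regular income tax: £140,140 − £72,913 = £67,227.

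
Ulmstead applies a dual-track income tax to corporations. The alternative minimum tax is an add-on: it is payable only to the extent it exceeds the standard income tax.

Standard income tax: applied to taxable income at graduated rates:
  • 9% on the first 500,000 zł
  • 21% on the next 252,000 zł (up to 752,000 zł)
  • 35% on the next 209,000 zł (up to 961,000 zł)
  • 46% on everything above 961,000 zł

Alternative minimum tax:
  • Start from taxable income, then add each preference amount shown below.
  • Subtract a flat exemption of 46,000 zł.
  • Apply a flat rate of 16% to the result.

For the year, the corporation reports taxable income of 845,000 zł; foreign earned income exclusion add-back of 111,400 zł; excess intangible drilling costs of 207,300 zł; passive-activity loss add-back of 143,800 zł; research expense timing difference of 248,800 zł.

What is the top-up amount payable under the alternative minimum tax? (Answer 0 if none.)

Standard income tax:
  500,000 zł × 9% = 45,000 zł
  252,000 zł × 21% = 52,920 zł
  93,000 zł × 35% = 32,550 zł
  → 130,470 zł

Alternative minimum tax:
  Adjusted income: 845,000 zł + 111,400 zł + 207,300 zł + 143,800 zł + 248,800 zł = 1,556,300 zł
  Less exemption 46,000 zł → base 1,510,300 zł
  1,510,300 zł × 16% = 241,648 zł

Excess of alternative minimum tax over standard income tax: 241,648 zł − 130,470 zł = 111,178 zł.

111,178 zł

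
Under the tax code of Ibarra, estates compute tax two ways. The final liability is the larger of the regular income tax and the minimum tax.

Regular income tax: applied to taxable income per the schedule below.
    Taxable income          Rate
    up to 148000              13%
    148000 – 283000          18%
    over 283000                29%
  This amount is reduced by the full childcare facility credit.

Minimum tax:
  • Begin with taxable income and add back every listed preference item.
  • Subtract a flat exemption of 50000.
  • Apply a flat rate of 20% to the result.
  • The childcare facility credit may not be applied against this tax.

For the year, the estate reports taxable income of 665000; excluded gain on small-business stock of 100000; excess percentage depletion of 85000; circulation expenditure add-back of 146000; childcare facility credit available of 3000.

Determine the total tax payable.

Regular income tax:
  148000 × 13% = 19240
  135000 × 18% = 24300
  382000 × 29% = 110780
  → 154320
  Less childcare facility credit 3000 → 151320

Minimum tax:
  Adjusted income: 665000 + 100000 + 85000 + 146000 = 996000
  Less exemption 50000 → base 946000
  946000 × 20% = 189200

189200 > 151320, so the minimum tax is the binding amount.

189200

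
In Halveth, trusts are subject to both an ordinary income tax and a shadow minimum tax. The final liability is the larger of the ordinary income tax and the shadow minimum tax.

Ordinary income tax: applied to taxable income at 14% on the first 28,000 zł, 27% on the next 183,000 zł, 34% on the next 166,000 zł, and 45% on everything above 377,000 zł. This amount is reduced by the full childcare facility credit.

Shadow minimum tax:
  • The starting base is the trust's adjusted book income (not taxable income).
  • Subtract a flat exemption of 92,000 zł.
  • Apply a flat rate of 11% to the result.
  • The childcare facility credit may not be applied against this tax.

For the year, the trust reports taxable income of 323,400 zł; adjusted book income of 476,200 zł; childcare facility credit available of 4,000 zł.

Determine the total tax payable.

Ordinary income tax:
  28,000 zł × 14% = 3,920 zł
  183,000 zł × 27% = 49,410 zł
  112,400 zł × 34% = 38,216 zł
  → 91,546 zł
  Less childcare facility credit 4,000 zł → 87,546 zł

Shadow minimum tax:
  Base (adjusted book income): 476,200 zł
  Less exemption 92,000 zł → base 384,200 zł
  384,200 zł × 11% = 42,262 zł

87,546 zł > 42,262 zł, so the ordinary income tax governs.

87,546 zł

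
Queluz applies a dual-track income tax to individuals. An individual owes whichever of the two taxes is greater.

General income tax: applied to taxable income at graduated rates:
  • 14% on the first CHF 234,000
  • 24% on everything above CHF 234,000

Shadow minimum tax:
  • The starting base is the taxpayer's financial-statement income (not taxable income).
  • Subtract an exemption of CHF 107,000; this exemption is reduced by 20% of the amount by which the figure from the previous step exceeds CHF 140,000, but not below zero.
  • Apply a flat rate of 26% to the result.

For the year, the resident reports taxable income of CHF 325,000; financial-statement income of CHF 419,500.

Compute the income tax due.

Shadow minimum tax:
  Base (financial-statement income): CHF 419,500
  Exemption: CHF 107,000 − 20% × (CHF 419,500 − CHF 140,000) = CHF 107,000 − CHF 55,900 = CHF 51,100
  Base: CHF 419,500 − CHF 51,100 = CHF 368,400
  CHF 368,400 × 26% = CHF 95,784

General income tax:
  CHF 234,000 × 14% = CHF 32,760
  CHF 91,000 × 24% = CHF 21,840
  → CHF 54,600

CHF 95,784 > CHF 54,600, so the shadow minimum tax is the binding amount.

CHF 95,784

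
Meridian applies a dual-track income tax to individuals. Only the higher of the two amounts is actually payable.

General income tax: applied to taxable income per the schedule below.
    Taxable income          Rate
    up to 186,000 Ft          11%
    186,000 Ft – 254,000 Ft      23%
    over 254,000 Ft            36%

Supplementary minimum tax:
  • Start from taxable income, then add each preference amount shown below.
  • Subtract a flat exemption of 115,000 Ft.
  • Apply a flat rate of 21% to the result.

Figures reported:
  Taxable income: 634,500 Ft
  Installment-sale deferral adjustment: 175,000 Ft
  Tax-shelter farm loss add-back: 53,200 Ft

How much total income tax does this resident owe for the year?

Supplementary minimum tax:
  Adjusted income: 634,500 Ft + 175,000 Ft + 53,200 Ft = 862,700 Ft
  Less exemption 115,000 Ft → base 747,700 Ft
  747,700 Ft × 21% = 157,017 Ft

General income tax:
  186,000 Ft × 11% = 20,460 Ft
  68,000 Ft × 23% = 15,640 Ft
  380,500 Ft × 36% = 136,980 Ft
  → 173,080 Ft

173,080 Ft > 157,017 Ft, so the general income tax governs.

173,080 Ft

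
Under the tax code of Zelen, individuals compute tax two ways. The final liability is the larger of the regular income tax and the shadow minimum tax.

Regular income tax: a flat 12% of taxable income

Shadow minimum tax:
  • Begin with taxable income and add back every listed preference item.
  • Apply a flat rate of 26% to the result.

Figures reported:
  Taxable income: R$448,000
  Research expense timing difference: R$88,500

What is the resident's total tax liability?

R$139,490

Regular income tax:
  R$448,000 × 12% = R$53,760

Shadow minimum tax:
  Adjusted income: R$448,000 + R$88,500 = R$536,500
  R$536,500 × 26% = R$139,490

R$139,490 > R$53,760, so the shadow minimum tax is the binding amount.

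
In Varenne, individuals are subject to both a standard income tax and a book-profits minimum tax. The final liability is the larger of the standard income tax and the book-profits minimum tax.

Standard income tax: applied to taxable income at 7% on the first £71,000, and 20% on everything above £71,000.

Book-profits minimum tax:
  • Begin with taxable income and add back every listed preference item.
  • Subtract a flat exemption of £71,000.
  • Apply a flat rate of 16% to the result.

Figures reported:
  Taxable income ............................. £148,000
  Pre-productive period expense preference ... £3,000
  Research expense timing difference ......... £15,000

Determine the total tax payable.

Book-profits minimum tax:
  Adjusted income: £148,000 + £3,000 + £15,000 = £166,000
  Less exemption £71,000 → base £95,000
  £95,000 × 16% = £15,200

Standard income tax:
  £71,000 × 7% = £4,970
  £77,000 × 20% = £15,400
  → £20,370

£20,370 > £15,200, so the standard income tax governs.

£20,370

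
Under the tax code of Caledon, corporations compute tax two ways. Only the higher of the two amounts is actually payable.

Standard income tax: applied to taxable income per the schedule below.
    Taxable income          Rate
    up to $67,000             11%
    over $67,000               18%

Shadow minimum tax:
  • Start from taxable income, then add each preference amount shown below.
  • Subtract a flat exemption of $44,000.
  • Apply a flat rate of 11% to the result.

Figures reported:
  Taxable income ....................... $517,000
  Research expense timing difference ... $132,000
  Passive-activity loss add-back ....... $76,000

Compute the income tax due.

Standard income tax:
  $67,000 × 11% = $7,370
  $450,000 × 18% = $81,000
  → $88,370

Shadow minimum tax:
  Adjusted income: $517,000 + $132,000 + $76,000 = $725,000
  Less exemption $44,000 → base $681,000
  $681,000 × 11% = $74,910

$88,370 > $74,910, so the standard income tax governs.

$88,370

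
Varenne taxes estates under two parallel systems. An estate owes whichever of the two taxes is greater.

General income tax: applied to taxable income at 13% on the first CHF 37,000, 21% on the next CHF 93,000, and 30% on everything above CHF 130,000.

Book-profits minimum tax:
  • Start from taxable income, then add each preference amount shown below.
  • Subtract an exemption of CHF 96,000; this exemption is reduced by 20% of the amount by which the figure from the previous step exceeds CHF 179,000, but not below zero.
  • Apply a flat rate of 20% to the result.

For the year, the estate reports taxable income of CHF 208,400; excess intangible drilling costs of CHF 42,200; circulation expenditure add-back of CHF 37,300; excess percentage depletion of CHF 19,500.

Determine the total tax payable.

General income tax:
  CHF 37,000 × 13% = CHF 4,810
  CHF 93,000 × 21% = CHF 19,530
  CHF 78,400 × 30% = CHF 23,520
  → CHF 47,860

Book-profits minimum tax:
  Adjusted income: CHF 208,400 + CHF 42,200 + CHF 37,300 + CHF 19,500 = CHF 307,400
  Exemption: CHF 96,000 − 20% × (CHF 307,400 − CHF 179,000) = CHF 96,000 − CHF 25,680 = CHF 70,320
  Base: CHF 307,400 − CHF 70,320 = CHF 237,080
  CHF 237,080 × 20% = CHF 47,416

CHF 47,860 > CHF 47,416, so the general income tax governs.

CHF 47,860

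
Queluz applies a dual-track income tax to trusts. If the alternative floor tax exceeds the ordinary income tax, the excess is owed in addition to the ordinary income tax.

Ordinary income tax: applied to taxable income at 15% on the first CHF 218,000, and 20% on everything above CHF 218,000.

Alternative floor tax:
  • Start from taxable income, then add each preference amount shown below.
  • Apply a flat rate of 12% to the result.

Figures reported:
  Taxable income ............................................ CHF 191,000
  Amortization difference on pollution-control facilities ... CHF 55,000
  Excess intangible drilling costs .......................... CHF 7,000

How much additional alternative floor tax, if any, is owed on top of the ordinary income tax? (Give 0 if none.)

CHF 1,710

Ordinary income tax:
  CHF 191,000 × 15% = CHF 28,650

Alternative floor tax:
  Adjusted income: CHF 191,000 + CHF 55,000 + CHF 7,000 = CHF 253,000
  CHF 253,000 × 12% = CHF 30,360

Excess of alternative floor tax over ordinary income tax: CHF 30,360 − CHF 28,650 = CHF 1,710.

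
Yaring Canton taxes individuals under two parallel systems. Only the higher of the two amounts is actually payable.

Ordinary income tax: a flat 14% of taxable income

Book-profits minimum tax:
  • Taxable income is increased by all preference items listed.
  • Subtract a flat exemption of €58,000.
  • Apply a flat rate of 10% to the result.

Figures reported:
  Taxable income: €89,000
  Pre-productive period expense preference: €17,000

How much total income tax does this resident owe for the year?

€12,460

Ordinary income tax:
  €89,000 × 14% = €12,460

Book-profits minimum tax:
  Adjusted income: €89,000 + €17,000 = €106,000
  Less exemption €58,000 → base €48,000
  €48,000 × 10% = €4,800

€12,460 > €4,800, so the ordinary income tax governs.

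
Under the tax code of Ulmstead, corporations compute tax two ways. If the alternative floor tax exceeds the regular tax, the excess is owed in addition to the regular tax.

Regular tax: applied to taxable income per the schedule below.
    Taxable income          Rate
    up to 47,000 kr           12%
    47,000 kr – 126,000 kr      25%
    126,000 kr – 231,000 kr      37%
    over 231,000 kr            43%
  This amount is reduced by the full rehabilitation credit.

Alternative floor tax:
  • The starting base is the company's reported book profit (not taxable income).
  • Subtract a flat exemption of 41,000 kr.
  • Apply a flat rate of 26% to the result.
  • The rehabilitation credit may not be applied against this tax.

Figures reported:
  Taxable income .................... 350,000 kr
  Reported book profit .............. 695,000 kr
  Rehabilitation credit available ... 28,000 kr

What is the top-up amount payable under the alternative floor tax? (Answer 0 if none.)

Alternative floor tax:
  Base (reported book profit): 695,000 kr
  Less exemption 41,000 kr → base 654,000 kr
  654,000 kr × 26% = 170,040 kr

Regular tax:
  47,000 kr × 12% = 5,640 kr
  79,000 kr × 25% = 19,750 kr
  105,000 kr × 37% = 38,850 kr
  119,000 kr × 43% = 51,170 kr
  → 115,410 kr
  Less rehabilitation credit 28,000 kr → 87,410 kr

Excess of alternative floor tax over regular tax: 170,040 kr − 87,410 kr = 82,630 kr.

82,630 kr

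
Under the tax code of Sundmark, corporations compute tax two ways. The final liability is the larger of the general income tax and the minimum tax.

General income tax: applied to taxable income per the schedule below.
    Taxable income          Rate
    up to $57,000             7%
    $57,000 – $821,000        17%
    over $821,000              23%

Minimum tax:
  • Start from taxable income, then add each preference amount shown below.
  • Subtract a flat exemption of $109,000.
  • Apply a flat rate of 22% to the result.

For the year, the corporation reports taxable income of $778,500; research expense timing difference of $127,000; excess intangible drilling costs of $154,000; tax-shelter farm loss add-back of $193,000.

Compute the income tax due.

Minimum tax:
  Adjusted income: $778,500 + $127,000 + $154,000 + $193,000 = $1,252,500
  Less exemption $109,000 → base $1,143,500
  $1,143,500 × 22% = $251,570

General income tax:
  $57,000 × 7% = $3,990
  $721,500 × 17% = $122,655
  → $126,645

$251,570 > $126,645, so the minimum tax is the binding amount.

$251,570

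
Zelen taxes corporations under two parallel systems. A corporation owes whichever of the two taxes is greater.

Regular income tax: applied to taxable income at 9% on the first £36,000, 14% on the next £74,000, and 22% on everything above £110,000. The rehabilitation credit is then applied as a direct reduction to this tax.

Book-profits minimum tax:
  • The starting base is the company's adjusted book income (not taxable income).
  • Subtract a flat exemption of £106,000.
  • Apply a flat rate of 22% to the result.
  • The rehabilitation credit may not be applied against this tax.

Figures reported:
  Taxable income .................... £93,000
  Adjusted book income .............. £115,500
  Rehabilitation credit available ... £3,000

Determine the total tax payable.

£8,220

Regular income tax:
  £36,000 × 9% = £3,240
  £57,000 × 14% = £7,980
  → £11,220
  Less rehabilitation credit £3,000 → £8,220

Book-profits minimum tax:
  Base (adjusted book income): £115,500
  Less exemption £106,000 → base £9,500
  £9,500 × 22% = £2,090

£8,220 > £2,090, so the regular income tax governs.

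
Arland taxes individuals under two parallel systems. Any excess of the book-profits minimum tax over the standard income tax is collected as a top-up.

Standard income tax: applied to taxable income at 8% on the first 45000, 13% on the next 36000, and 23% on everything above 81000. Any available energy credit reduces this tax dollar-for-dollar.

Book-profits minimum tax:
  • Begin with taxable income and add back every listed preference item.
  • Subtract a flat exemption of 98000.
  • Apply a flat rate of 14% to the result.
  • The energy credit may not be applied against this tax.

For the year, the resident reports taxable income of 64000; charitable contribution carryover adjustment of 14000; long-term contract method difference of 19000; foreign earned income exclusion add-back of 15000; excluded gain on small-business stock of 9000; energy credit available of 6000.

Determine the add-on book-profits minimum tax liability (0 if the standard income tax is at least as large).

Standard income tax:
  45000 × 8% = 3600
  19000 × 13% = 2470
  → 6070
  Less energy credit 6000 → 70

Book-profits minimum tax:
  Adjusted income: 64000 + 14000 + 19000 + 15000 + 9000 = 121000
  Less exemption 98000 → base 23000
  23000 × 14% = 3220

Excess of book-profits minimum tax over standard income tax: 3220 − 70 = 3150.

3150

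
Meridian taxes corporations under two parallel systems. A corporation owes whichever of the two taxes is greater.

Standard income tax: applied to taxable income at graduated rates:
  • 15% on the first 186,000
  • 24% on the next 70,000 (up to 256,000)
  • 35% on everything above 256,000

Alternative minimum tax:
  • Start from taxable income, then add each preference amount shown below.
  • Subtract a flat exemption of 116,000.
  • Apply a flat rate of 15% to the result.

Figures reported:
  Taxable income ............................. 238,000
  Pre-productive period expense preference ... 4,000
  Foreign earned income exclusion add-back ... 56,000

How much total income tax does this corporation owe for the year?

40,380

Alternative minimum tax:
  Adjusted income: 238,000 + 4,000 + 56,000 = 298,000
  Less exemption 116,000 → base 182,000
  182,000 × 15% = 27,300

Standard income tax:
  186,000 × 15% = 27,900
  52,000 × 24% = 12,480
  → 40,380

40,380 > 27,300, so the standard income tax governs.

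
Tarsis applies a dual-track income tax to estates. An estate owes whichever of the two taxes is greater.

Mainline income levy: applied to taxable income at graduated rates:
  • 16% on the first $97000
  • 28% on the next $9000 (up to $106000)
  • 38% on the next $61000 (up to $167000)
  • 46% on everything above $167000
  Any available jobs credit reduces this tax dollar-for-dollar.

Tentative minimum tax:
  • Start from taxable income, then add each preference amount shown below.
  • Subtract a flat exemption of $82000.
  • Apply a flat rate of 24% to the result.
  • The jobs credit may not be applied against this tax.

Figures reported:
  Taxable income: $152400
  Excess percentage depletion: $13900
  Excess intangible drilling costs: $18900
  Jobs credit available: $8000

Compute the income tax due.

Tentative minimum tax:
  Adjusted income: $152400 + $13900 + $18900 = $185200
  Less exemption $82000 → base $103200
  $103200 × 24% = $24768

Mainline income levy:
  $97000 × 16% = $15520
  $9000 × 28% = $2520
  $46400 × 38% = $17632
  → $35672
  Less jobs credit $8000 → $27672

$27672 > $24768, so the mainline income levy governs.

$27672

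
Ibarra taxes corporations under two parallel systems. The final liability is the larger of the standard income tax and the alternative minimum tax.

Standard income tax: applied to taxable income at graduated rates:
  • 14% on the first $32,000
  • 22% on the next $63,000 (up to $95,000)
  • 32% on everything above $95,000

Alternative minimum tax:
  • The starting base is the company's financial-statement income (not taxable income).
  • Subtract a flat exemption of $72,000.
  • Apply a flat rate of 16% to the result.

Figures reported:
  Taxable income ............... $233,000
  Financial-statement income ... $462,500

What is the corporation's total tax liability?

$62,500

Standard income tax:
  $32,000 × 14% = $4,480
  $63,000 × 22% = $13,860
  $138,000 × 32% = $44,160
  → $62,500

Alternative minimum tax:
  Base (financial-statement income): $462,500
  Less exemption $72,000 → base $390,500
  $390,500 × 16% = $62,480

$62,500 > $62,480, so the standard income tax governs.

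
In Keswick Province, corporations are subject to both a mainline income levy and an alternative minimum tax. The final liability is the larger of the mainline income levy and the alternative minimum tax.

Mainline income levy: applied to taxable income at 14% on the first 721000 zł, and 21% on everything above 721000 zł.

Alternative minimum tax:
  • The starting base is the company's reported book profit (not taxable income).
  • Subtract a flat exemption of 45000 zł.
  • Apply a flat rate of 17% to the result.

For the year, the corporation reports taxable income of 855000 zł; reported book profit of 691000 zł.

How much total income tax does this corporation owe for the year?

Alternative minimum tax:
  Base (reported book profit): 691000 zł
  Less exemption 45000 zł → base 646000 zł
  646000 zł × 17% = 109820 zł

Mainline income levy:
  721000 zł × 14% = 100940 zł
  134000 zł × 21% = 28140 zł
  → 129080 zł

129080 zł > 109820 zł, so the mainline income levy governs.

129080 zł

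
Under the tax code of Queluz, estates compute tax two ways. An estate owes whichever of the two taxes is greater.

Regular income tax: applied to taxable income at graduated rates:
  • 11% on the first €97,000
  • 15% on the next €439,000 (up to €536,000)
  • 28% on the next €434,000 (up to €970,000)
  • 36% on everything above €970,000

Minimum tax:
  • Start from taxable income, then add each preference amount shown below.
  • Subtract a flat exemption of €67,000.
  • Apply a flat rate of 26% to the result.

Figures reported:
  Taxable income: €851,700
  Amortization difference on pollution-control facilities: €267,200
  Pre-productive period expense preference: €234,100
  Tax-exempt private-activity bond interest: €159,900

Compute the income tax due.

€375,934

Regular income tax:
  €97,000 × 11% = €10,670
  €439,000 × 15% = €65,850
  €315,700 × 28% = €88,396
  → €164,916

Minimum tax:
  Adjusted income: €851,700 + €267,200 + €234,100 + €159,900 = €1,512,900
  Less exemption €67,000 → base €1,445,900
  €1,445,900 × 26% = €375,934

€375,934 > €164,916, so the minimum tax is the binding amount.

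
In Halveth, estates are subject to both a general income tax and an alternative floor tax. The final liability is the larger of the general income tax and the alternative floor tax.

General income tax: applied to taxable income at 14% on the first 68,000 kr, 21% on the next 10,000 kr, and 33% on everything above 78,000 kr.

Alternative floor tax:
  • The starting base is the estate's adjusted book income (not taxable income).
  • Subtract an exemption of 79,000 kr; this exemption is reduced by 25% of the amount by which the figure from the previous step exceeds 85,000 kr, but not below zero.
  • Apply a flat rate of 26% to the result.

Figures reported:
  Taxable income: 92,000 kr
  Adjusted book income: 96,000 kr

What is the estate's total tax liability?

16,240 kr

Alternative floor tax:
  Base (adjusted book income): 96,000 kr
  Exemption: 79,000 kr − 25% × (96,000 kr − 85,000 kr) = 79,000 kr − 2,750 kr = 76,250 kr
  Base: 96,000 kr − 76,250 kr = 19,750 kr
  19,750 kr × 26% = 5,135 kr

General income tax:
  68,000 kr × 14% = 9,520 kr
  10,000 kr × 21% = 2,100 kr
  14,000 kr × 33% = 4,620 kr
  → 16,240 kr

16,240 kr > 5,135 kr, so the general income tax governs.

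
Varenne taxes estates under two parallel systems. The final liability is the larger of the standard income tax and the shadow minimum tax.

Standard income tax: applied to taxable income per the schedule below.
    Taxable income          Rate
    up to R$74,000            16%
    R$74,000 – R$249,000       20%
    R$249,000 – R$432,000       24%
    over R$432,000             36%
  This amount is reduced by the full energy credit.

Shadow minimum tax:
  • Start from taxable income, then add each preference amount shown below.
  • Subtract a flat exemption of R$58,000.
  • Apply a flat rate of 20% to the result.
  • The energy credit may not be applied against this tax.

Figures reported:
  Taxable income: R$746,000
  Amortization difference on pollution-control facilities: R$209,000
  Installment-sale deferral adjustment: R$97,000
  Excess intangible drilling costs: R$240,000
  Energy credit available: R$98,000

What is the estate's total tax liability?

Shadow minimum tax:
  Adjusted income: R$746,000 + R$209,000 + R$97,000 + R$240,000 = R$1,292,000
  Less exemption R$58,000 → base R$1,234,000
  R$1,234,000 × 20% = R$246,800

Standard income tax:
  R$74,000 × 16% = R$11,840
  R$175,000 × 20% = R$35,000
  R$183,000 × 24% = R$43,920
  R$314,000 × 36% = R$113,040
  → R$203,800
  Less energy credit R$98,000 → R$105,800

R$246,800 > R$105,800, so the shadow minimum tax is the binding amount.

R$246,800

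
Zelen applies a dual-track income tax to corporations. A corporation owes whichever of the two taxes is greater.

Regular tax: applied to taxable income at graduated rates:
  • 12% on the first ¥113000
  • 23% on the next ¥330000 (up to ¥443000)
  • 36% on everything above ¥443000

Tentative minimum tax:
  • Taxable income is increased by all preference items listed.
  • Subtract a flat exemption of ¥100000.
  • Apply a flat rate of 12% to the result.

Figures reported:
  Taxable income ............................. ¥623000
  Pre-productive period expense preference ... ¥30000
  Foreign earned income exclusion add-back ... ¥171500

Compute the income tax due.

Regular tax:
  ¥113000 × 12% = ¥13560
  ¥330000 × 23% = ¥75900
  ¥180000 × 36% = ¥64800
  → ¥154260

Tentative minimum tax:
  Adjusted income: ¥623000 + ¥30000 + ¥171500 = ¥824500
  Less exemption ¥100000 → base ¥724500
  ¥724500 × 12% = ¥86940

¥154260 > ¥86940, so the regular tax governs.

¥154260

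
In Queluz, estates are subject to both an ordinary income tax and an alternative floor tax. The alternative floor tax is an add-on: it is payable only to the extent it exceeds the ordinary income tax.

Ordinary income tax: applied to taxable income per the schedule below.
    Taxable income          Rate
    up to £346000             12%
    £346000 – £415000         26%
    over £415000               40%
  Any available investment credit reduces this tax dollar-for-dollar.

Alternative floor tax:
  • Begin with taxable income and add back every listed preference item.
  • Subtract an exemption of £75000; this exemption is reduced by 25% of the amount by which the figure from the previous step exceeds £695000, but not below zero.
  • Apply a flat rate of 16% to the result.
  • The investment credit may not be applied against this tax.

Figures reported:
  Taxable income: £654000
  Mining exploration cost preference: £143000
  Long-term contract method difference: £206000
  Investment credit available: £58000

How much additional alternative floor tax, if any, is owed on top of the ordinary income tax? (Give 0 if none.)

Alternative floor tax:
  Adjusted income: £654000 + £143000 + £206000 = £1003000
  Exemption: 25% × (£1003000 − £695000) = £77000 ≥ £75000, so the exemption is fully phased out
  Base: £1003000 − £0 = £1003000
  £1003000 × 16% = £160480

Ordinary income tax:
  £346000 × 12% = £41520
  £69000 × 26% = £17940
  £239000 × 40% = £95600
  → £155060
  Less investment credit £58000 → £97060

Excess of alternative floor tax over ordinary income tax: £160480 − £97060 = £63420.

£63420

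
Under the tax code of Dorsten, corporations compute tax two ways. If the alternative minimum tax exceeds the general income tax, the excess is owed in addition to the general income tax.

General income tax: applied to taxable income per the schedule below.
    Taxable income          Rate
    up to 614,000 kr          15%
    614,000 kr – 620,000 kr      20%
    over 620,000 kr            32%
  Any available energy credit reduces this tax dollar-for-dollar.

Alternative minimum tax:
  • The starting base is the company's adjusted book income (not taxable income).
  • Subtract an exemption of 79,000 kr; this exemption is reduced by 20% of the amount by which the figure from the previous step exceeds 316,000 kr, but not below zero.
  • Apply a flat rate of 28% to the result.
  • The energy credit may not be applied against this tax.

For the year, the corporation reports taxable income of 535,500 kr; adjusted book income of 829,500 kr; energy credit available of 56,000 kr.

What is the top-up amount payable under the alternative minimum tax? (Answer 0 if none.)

207,935 kr

General income tax:
  535,500 kr × 15% = 80,325 kr
  Less energy credit 56,000 kr → 24,325 kr

Alternative minimum tax:
  Base (adjusted book income): 829,500 kr
  Exemption: 20% × (829,500 kr − 316,000 kr) = 102,700 kr ≥ 79,000 kr, so the exemption is fully phased out
  Base: 829,500 kr − 0 kr = 829,500 kr
  829,500 kr × 28% = 232,260 kr

Excess of alternative minimum tax over general income tax: 232,260 kr − 24,325 kr = 207,935 kr.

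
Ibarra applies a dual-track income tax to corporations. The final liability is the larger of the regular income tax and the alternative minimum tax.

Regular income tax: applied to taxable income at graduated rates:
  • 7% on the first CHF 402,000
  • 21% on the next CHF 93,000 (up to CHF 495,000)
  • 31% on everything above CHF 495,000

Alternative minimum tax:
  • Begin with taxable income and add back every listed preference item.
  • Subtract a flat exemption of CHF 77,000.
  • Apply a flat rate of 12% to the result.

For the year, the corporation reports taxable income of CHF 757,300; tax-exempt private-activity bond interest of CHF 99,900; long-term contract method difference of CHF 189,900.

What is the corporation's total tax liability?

CHF 128,983

Alternative minimum tax:
  Adjusted income: CHF 757,300 + CHF 99,900 + CHF 189,900 = CHF 1,047,100
  Less exemption CHF 77,000 → base CHF 970,100
  CHF 970,100 × 12% = CHF 116,412

Regular income tax:
  CHF 402,000 × 7% = CHF 28,140
  CHF 93,000 × 21% = CHF 19,530
  CHF 262,300 × 31% = CHF 81,313
  → CHF 128,983

CHF 128,983 > CHF 116,412, so the regular income tax governs.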